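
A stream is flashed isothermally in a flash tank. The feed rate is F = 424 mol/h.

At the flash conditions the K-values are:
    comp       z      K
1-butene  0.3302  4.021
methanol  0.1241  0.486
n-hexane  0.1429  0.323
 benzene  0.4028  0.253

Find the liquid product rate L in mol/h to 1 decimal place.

L = 315.5 mol/h

Let β = V/F and solve Σ zᵢ(Kᵢ−1)/(1+β(Kᵢ−1)) = 0.
Check two-phase: ΣzᵢKᵢ = 1.5361 > 1 and Σzᵢ/Kᵢ = 2.3720 > 1, so g(0) = 0.5361 > 0 and g(1) = -1.3720 < 0.
Newton iteration, β⁰ = 0.49:
  β = 0.4900: g = -0.30246, g' = -1.2543 → β = 0.2489
  β = 0.2489: g = 0.01033, g' = -1.4589 → β = 0.2560
Converged at β = 0.2560.
Then V = β·F = 0.2560·424 = 108.5 mol/h and L = F − V = 315.5 mol/h.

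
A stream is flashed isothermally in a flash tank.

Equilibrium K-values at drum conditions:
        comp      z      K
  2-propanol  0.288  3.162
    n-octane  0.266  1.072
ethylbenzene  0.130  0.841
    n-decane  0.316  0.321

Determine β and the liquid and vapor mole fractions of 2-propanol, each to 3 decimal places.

Material balance + equilibrium reduce to Σ zᵢ(Kᵢ−1)/(1+β(Kᵢ−1)) = 0.
Feasibility: ΣzᵢKᵢ = 1.407, Σzᵢ/Kᵢ = 1.478 — both > 1, two phases present.
Iterate (Newton) starting at β = 0.5:
  β = 0.500: g = -0.0296, g' = -0.650 → β = 0.454
Converged at β = 0.454.
Compositions from xᵢ = zᵢ/(1+β(Kᵢ−1)), yᵢ = Kᵢxᵢ:
  2-propanol: x = 0.145, y = 0.459
  n-octane: x = 0.258, y = 0.276
  ethylbenzene: x = 0.140, y = 0.118
  n-decane: x = 0.457, y = 0.147

β = 0.454, x_2-propanol = 0.145, y_2-propanol = 0.459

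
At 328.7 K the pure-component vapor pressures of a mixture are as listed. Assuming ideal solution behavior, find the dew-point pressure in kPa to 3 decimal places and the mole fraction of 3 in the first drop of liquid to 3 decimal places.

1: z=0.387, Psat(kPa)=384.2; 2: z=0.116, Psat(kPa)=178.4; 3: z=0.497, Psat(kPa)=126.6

At the dew point ψ → 1, so Σzᵢ/Kᵢ = 1 with Kᵢ = Pᵢˢᵃᵗ/P ⇒ 1/P = Σzᵢ/Pᵢˢᵃᵗ.
1/P = 0.387/384.2 + 0.116/178.4 + 0.497/126.6 = 0.005583 ⇒ P = 179.107 kPa
xᵢ = zᵢP/Pᵢˢᵃᵗ ⇒ x_3 = 0.497·179.107/126.6 = 0.703

Pdew = 179.107 kPa, x_3 = 0.703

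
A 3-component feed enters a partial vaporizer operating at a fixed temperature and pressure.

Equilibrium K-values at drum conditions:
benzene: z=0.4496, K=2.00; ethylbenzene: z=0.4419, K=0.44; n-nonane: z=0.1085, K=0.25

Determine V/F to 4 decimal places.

Rachford–Rice: g(V/F) = Σ zᵢ(Kᵢ−1)/(1+V/F(Kᵢ−1)) = 0.
Feasibility: ΣzᵢKᵢ = 1.1208, Σzᵢ/Kᵢ = 1.6631 — both > 1, two phases present.
Iterate (Newton) starting at V/F = 0.66:
  V/F = 0.6600: g = -0.28285, g' = -0.7512 → V/F = 0.2835
  V/F = 0.2835: g = -0.04720, g' = -0.5672 → V/F = 0.2002
  V/F = 0.2002: g = 0.00012, g' = -0.5724 → V/F = 0.2004
Converged at V/F = 0.2004.

V/F = 0.2004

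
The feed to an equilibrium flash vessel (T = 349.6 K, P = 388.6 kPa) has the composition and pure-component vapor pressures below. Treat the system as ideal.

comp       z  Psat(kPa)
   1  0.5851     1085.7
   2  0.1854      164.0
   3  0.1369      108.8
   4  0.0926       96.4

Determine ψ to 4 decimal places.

Raoult's law: Kᵢ = Pᵢˢᵃᵗ/P = Pᵢˢᵃᵗ/388.6.
  K_1 = 1085.7/388.6 = 2.793875, K_2 = 164.0/388.6 = 0.422028, K_3 = 108.8/388.6 = 0.279979, K_4 = 96.4/388.6 = 0.248070
Iterate (Newton) starting at ψ = 0.69:
  ψ = 0.6900: g = -0.04980, g' = -1.0538 → ψ = 0.6427
  ψ = 0.6427: g = -0.00123, g' = -1.0050 → ψ = 0.6415
Converged at ψ = 0.6415.

ψ = 0.6415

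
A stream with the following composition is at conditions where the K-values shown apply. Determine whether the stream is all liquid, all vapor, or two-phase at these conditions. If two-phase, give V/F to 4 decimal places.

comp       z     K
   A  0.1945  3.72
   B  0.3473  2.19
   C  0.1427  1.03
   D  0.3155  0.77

ΣzᵢKᵢ = 1.8740; Σzᵢ/Kᵢ = 0.7592.
Since Σzᵢ/Kᵢ < 1 the mixture is above its dew point — single vapor phase.

all vapor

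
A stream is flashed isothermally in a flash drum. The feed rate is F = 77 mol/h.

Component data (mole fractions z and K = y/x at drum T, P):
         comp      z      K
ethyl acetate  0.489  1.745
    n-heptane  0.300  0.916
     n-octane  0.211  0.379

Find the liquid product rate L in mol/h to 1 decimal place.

L = 27.2 mol/h

Rachford–Rice: g(β) = Σ zᵢ(Kᵢ−1)/(1+β(Kᵢ−1)) = 0.
g(0) = ΣzᵢKᵢ − 1 = 0.208 and g(1) = 1 − Σzᵢ/Kᵢ = -0.164, so a root lies in (0, 1).
Newton–Raphson from β = 0.5:
  β = 0.500: g = 0.0491, g' = -0.318 → β = 0.655
  β = 0.655: g = -0.0026, g' = -0.356 → β = 0.647
Converged at β = 0.647.
Then V = β·F = 0.6474·77 = 49.8 mol/h and L = F − V = 27.2 mol/h.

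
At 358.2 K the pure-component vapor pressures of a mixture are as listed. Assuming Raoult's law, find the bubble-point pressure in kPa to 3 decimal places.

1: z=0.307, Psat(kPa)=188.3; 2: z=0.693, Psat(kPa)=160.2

At the bubble point ψ → 0, so ΣzᵢKᵢ = 1 with Kᵢ = Pᵢˢᵃᵗ/P ⇒ P = ΣzᵢPᵢˢᵃᵗ.
P = 0.307·188.3 + 0.693·160.2 = 168.827 kPa

Pbub = 168.827 kPa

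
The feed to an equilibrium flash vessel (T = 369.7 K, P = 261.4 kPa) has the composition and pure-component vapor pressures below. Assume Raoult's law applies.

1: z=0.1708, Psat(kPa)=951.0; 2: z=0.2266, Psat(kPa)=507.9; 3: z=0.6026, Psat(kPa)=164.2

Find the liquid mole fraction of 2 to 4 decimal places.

Raoult's law: Kᵢ = Pᵢˢᵃᵗ/P = Pᵢˢᵃᵗ/261.4.
  K_1 = 951.0/261.4 = 3.638103, K_2 = 507.9/261.4 = 1.942999, K_3 = 164.2/261.4 = 0.628156
Material balance + equilibrium reduce to Σ zᵢ(Kᵢ−1)/(1+V/F(Kᵢ−1)) = 0.
g(0) = ΣzᵢKᵢ − 1 = 0.4402 and g(1) = 1 − Σzᵢ/Kᵢ = -0.1229, so a root lies in (0, 1).
Newton–Raphson from V/F = 0.5:
  V/F = 0.5000: g = 0.06427, g' = -0.4398 → V/F = 0.6461
  V/F = 0.6461: g = 0.00445, g' = -0.3847 → V/F = 0.6577
Converged at V/F = 0.6577.
Compositions from xᵢ = zᵢ/(1+V/F(Kᵢ−1)), yᵢ = Kᵢxᵢ:
  1: x = 0.0624, y = 0.2272
  2: x = 0.1399, y = 0.2717
  3: x = 0.7977, y = 0.5011

x_2 = 0.1399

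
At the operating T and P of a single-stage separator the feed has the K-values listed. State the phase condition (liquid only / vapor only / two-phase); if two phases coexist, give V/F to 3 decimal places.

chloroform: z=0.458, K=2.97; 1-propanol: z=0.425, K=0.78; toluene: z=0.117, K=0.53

ΣzᵢKᵢ = 1.754; Σzᵢ/Kᵢ = 0.920.
Since Σzᵢ/Kᵢ < 1 the mixture is above its dew point — single vapor phase.

vapor only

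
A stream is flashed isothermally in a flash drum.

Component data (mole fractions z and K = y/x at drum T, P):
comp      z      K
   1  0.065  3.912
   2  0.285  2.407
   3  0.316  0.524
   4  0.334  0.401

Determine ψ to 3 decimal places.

Material balance + equilibrium reduce to Σ zᵢ(Kᵢ−1)/(1+ψ(Kᵢ−1)) = 0.
Check two-phase: ΣzᵢKᵢ = 1.240 > 1 and Σzᵢ/Kᵢ = 1.571 > 1, so g(0) = 0.240 > 0 and g(1) = -0.571 < 0.
Newton–Raphson from ψ = 0.5:
  ψ = 0.500: g = -0.1705, g' = -0.653 → ψ = 0.239
  ψ = 0.239: g = 0.0085, g' = -0.762 → ψ = 0.250
Converged at ψ = 0.250.

ψ = 0.250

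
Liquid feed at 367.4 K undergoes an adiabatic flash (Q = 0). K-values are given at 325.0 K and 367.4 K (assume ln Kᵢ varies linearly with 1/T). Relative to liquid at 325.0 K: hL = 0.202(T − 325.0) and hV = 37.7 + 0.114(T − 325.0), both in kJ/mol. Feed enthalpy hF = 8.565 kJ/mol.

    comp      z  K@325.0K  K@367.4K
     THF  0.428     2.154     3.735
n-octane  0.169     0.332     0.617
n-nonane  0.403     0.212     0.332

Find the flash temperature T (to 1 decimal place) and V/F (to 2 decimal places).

T = 333.1 K, V/F = 0.19

Adiabatic flash: solve Rachford–Rice at each trial T, then check hF = ψ·hV(T) + (1−ψ)·hL(T).
  T = 325.0 K: K = (2.154, 0.332, 0.212), RR gives ψ = 0.073, H_out = 2.748 kJ/mol
  T = 367.4 K: K = (3.735, 0.617, 0.332), RR gives ψ = 0.510, H_out = 25.890 kJ/mol
  T = 346.2 K: K = (2.885, 0.461, 0.269), RR gives ψ = 0.328, H_out = 16.049 kJ/mol
  T = 335.6 K: K = (2.504, 0.393, 0.240), RR gives ψ = 0.217, H_out = 10.133 kJ/mol
  T = 330.3 K: K = (2.325, 0.362, 0.226), RR gives ψ = 0.151, H_out = 6.690 kJ/mol
  T = 333.0 K: K = (2.416, 0.378, 0.233), RR gives ψ = 0.186, H_out = 8.496 kJ/mol
  T = 334.3 K: K = (2.460, 0.385, 0.236), RR gives ψ = 0.202, H_out = 9.326 kJ/mol
Linear interpolation between T = 333.0 (H_out = 8.496) and T = 334.3 (H_out = 9.326) on hF = 8.565 gives T ≈ 333.1 K, at which ψ = 0.19.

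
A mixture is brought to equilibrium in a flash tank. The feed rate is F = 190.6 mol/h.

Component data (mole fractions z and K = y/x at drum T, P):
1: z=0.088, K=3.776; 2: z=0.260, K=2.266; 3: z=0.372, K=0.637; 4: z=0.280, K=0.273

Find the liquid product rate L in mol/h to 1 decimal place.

L = 143.7 mol/h

Let β = V/F and solve Σ zᵢ(Kᵢ−1)/(1+β(Kᵢ−1)) = 0.
g(0) = ΣzᵢKᵢ − 1 = 0.235 and g(1) = 1 − Σzᵢ/Kᵢ = -0.748, so a root lies in (0, 1).
Iterate (Newton) starting at β = 0.5:
  β = 0.500: g = -0.1809, g' = -0.714 → β = 0.246
Converged at β = 0.246.
Then V = β·F = 0.2460·190.6 = 46.9 mol/h and L = F − V = 143.7 mol/h.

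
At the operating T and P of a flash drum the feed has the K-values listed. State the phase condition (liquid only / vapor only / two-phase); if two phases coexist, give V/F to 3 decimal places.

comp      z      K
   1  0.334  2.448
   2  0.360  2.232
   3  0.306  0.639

ΣzᵢKᵢ = 1.817; Σzᵢ/Kᵢ = 0.777.
Since Σzᵢ/Kᵢ < 1 the mixture is above its dew point — single vapor phase.

vapor only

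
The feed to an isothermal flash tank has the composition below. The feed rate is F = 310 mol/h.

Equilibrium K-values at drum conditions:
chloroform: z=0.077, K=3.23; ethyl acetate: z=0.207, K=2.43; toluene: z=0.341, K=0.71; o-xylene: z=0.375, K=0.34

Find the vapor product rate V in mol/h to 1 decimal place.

V = 44.1 mol/h

Rachford–Rice: g(V/F) = Σ zᵢ(Kᵢ−1)/(1+V/F(Kᵢ−1)) = 0.
g(0) = ΣzᵢKᵢ − 1 = 0.121 and g(1) = 1 − Σzᵢ/Kᵢ = -0.692, so a root lies in (0, 1).
Iterate (Newton) starting at V/F = 0.43:
  V/F = 0.430: g = -0.1876, g' = -0.618 → V/F = 0.126
  V/F = 0.126: g = 0.0119, g' = -0.762 → V/F = 0.142
Converged at V/F = 0.142.
Then V = V/F·F = 0.1423·310 = 44.1 mol/h and L = F − V = 265.9 mol/h.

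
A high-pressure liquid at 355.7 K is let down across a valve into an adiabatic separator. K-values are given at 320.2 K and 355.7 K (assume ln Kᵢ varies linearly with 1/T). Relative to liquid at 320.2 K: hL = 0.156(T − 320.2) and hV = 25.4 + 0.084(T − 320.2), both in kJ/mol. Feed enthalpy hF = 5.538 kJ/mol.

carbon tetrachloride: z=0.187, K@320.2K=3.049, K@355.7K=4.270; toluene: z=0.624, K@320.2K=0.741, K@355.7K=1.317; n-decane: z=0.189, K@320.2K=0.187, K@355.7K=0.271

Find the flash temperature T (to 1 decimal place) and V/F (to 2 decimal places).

T = 325.8 K, V/F = 0.19

Adiabatic flash: solve Rachford–Rice at each trial T, then check hF = ψ·hV(T) + (1−ψ)·hL(T).
  T = 320.2 K: K = (3.049, 0.741, 0.187), RR gives ψ = 0.080, H_out = 2.026 kJ/mol
  T = 355.7 K: K = (4.270, 1.317, 0.271), RR gives ψ = 0.795, H_out = 23.704 kJ/mol
  T = 337.9 K: K = (3.639, 1.002, 0.227), RR gives ψ = 0.455, H_out = 13.750 kJ/mol
  T = 329.0 K: K = (3.337, 0.864, 0.207), RR gives ψ = 0.252, H_out = 7.616 kJ/mol
  T = 324.6 K: K = (3.192, 0.801, 0.197), RR gives ψ = 0.162, H_out = 4.740 kJ/mol
  T = 326.8 K: K = (3.264, 0.832, 0.202), RR gives ψ = 0.206, H_out = 6.157 kJ/mol
Linear interpolation between T = 324.6 (H_out = 4.740) and T = 326.8 (H_out = 6.157) on hF = 5.538 gives T ≈ 325.8 K, at which ψ = 0.19.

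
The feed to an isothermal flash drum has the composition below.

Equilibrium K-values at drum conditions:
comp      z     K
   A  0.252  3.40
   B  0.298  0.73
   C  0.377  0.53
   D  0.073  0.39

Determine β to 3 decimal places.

Rachford–Rice: g(β) = Σ zᵢ(Kᵢ−1)/(1+β(Kᵢ−1)) = 0.
Feasibility: ΣzᵢKᵢ = 1.303, Σzᵢ/Kᵢ = 1.381 — both > 1, two phases present.
Newton–Raphson from β = 0.5:
  β = 0.500: g = -0.1138, g' = -0.527 → β = 0.284
  β = 0.284: g = 0.0140, g' = -0.689 → β = 0.305
Converged at β = 0.305.

β = 0.305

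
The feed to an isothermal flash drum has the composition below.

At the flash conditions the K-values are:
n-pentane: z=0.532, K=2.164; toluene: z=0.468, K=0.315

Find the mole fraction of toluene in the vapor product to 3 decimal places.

Newton–Raphson from V/F = 0.38:
  V/F = 0.380: g = -0.0041, g' = -0.748 → V/F = 0.375
Converged at V/F = 0.375.
Compositions from xᵢ = zᵢ/(1+V/F(Kᵢ−1)), yᵢ = Kᵢxᵢ:
  n-pentane: x = 0.370, y = 0.802
  toluene: x = 0.630, y = 0.198

y_toluene = 0.198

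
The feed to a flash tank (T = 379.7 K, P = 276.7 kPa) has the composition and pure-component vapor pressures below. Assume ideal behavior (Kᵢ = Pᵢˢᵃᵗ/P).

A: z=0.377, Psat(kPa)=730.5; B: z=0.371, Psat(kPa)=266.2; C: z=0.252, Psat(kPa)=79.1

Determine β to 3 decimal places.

β = 0.573

Raoult's law: Kᵢ = Pᵢˢᵃᵗ/P = Pᵢˢᵃᵗ/276.7.
  K_A = 730.5/276.7 = 2.64004, K_B = 266.2/276.7 = 0.96205, K_C = 79.1/276.7 = 0.28587
Newton iteration, β⁰ = 0.5:
  β = 0.500: g = 0.0455, g' = -0.618 → β = 0.574
  β = 0.574: g = -0.0006, g' = -0.639 → β = 0.573
Converged at β = 0.573.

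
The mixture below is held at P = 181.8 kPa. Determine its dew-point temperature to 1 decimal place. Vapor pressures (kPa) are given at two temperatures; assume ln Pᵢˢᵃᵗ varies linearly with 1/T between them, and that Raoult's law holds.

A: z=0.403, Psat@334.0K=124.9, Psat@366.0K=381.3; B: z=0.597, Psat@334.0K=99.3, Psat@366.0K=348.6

T = 347.0 K

Dew-point temperature: Σzᵢ·P/Pᵢˢᵃᵗ(T) = 1. Interpolate ln Pᵢˢᵃᵗ = aᵢ + bᵢ/T.
  T = 334.0 K: ΣzᵢP/Pᵢˢᵃᵗ = 1.6796
  T = 366.0 K: ΣzᵢP/Pᵢˢᵃᵗ = 0.5035
  T = 350.0 K: ΣzᵢP/Pᵢˢᵃᵗ = 0.8941
  T = 342.0 K: ΣzᵢP/Pᵢˢᵃᵗ = 1.2163
  T = 346.0 K: ΣzᵢP/Pᵢˢᵃᵗ = 1.0409
  T = 348.0 K: ΣzᵢP/Pᵢˢᵃᵗ = 0.9643
  T = 347.0 K: ΣzᵢP/Pᵢˢᵃᵗ = 1.0018
Interpolating between 347.0 K and 348.0 K gives T ≈ 347.0 K.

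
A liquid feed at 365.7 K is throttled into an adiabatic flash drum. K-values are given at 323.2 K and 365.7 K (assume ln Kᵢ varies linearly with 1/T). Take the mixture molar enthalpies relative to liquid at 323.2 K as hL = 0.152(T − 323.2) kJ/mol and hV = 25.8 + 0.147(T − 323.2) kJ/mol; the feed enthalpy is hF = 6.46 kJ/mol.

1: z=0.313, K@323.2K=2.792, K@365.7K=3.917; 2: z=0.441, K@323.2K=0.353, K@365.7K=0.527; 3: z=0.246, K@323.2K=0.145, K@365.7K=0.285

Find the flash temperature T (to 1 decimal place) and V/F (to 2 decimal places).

Adiabatic flash: solve Rachford–Rice at each trial T, then check hF = ψ·hV(T) + (1−ψ)·hL(T).
  T = 323.2 K: K = (2.792, 0.353, 0.145), RR gives ψ = 0.050, H_out = 1.294 kJ/mol
  T = 365.7 K: K = (3.917, 0.527, 0.285), RR gives ψ = 0.318, H_out = 14.608 kJ/mol
  T = 344.4 K: K = (3.340, 0.436, 0.207), RR gives ψ = 0.189, H_out = 8.087 kJ/mol
  T = 333.8 K: K = (3.063, 0.394, 0.174), RR gives ψ = 0.123, H_out = 4.779 kJ/mol
  T = 339.1 K: K = (3.201, 0.415, 0.190), RR gives ψ = 0.157, H_out = 6.448 kJ/mol
  T = 341.8 K: K = (3.272, 0.426, 0.199), RR gives ψ = 0.173, H_out = 7.286 kJ/mol
  T = 340.5 K: K = (3.237, 0.421, 0.195), RR gives ψ = 0.165, H_out = 6.884 kJ/mol
Linear interpolation between T = 339.1 (H_out = 6.448) and T = 340.5 (H_out = 6.884) on hF = 6.46 gives T ≈ 339.1 K, at which ψ = 0.16.

T = 339.1 K, V/F = 0.16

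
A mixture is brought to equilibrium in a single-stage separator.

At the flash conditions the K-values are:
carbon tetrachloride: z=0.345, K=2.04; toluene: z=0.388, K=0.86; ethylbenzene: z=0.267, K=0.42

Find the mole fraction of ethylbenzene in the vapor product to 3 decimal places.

Newton–Raphson from V/F = 0.53:
  V/F = 0.530: g = -0.0510, g' = -0.351 → V/F = 0.385
  V/F = 0.385: g = -0.0005, g' = -0.348 → V/F = 0.383
Converged at V/F = 0.383.
Compositions from xᵢ = zᵢ/(1+V/F(Kᵢ−1)), yᵢ = Kᵢxᵢ:
  carbon tetrachloride: x = 0.247, y = 0.503
  toluene: x = 0.410, y = 0.353
  ethylbenzene: x = 0.343, y = 0.144

y_ethylbenzene = 0.144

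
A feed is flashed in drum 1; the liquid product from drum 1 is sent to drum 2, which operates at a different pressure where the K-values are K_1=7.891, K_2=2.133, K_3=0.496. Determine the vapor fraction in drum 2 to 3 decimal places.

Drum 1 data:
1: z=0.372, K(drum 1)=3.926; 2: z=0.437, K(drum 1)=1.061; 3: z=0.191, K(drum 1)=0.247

V/F (drum 2) = 0.749

Drum 1:
Material balance + equilibrium reduce to Σ zᵢ(Kᵢ−1)/(1+ψ₁(Kᵢ−1)) = 0.
g(0) = ΣzᵢKᵢ − 1 = 0.971 and g(1) = 1 − Σzᵢ/Kᵢ = -0.280, so a root lies in (0, 1).
Newton iteration, ψ₁⁰ = 0.5:
  ψ₁ = 0.500: g = 0.2371, g' = -0.805 → ψ₁ = 0.795
  ψ₁ = 0.795: g = -0.0052, g' = -0.961 → ψ₁ = 0.789
Converged at ψ₁ = 0.789.
Drum-1 compositions:
  1: x = 0.112, y = 0.441
  2: x = 0.417, y = 0.442
  3: x = 0.471, y = 0.116
Drum-2 feed = drum-1 liquid: z₂ = (0.1124, 0.4169, 0.4706).
Drum 2:
Let ψ₂ = V/F and solve Σ zᵢ(Kᵢ−1)/(1+ψ₂(Kᵢ−1)) = 0.
g(0) = ΣzᵢKᵢ − 1 = 1.010 and g(1) = 1 − Σzᵢ/Kᵢ = -0.159, so a root lies in (0, 1).
Newton–Raphson from ψ₂ = 0.5:
  ψ₂ = 0.500: g = 0.1587, g' = -0.702 → ψ₂ = 0.726
  ψ₂ = 0.726: g = 0.0141, g' = -0.607 → ψ₂ = 0.749
Converged at ψ₂ = 0.749.
  1: x = 0.018, y = 0.144
  2: x = 0.225, y = 0.481
  3: x = 0.756, y = 0.375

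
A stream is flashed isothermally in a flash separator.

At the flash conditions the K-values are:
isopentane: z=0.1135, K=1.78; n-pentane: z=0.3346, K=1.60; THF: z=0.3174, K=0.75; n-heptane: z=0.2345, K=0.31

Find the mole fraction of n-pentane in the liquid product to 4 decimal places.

Let ψ = V/F and solve Σ zᵢ(Kᵢ−1)/(1+ψ(Kᵢ−1)) = 0.
g(0) = ΣzᵢKᵢ − 1 = 0.0481 and g(1) = 1 − Σzᵢ/Kᵢ = -0.4525, so a root lies in (0, 1).
Newton–Raphson from ψ = 0.5:
  ψ = 0.5000: g = -0.11959, g' = -0.3932 → ψ = 0.1958
  ψ = 0.1958: g = -0.01406, g' = -0.3196 → ψ = 0.1518
  ψ = 0.1518: g = -0.00006, g' = -0.3171 → ψ = 0.1516
Converged at ψ = 0.1516.
Compositions from xᵢ = zᵢ/(1+ψ(Kᵢ−1)), yᵢ = Kᵢxᵢ:
  isopentane: x = 0.1015, y = 0.1807
  n-pentane: x = 0.3067, y = 0.4907
  THF: x = 0.3299, y = 0.2474
  n-heptane: x = 0.2619, y = 0.0812

x_n-pentane = 0.3067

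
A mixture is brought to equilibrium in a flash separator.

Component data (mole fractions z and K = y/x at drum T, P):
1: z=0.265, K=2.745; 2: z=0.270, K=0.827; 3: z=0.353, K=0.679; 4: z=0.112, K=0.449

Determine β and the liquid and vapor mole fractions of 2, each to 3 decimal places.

β = 0.434, x_2 = 0.292, y_2 = 0.241

Newton iteration, β⁰ = 0.5:
  β = 0.500: g = -0.0243, g' = -0.356 → β = 0.432
  β = 0.432: g = 0.0008, g' = -0.379 → β = 0.434
Converged at β = 0.434.
Compositions from xᵢ = zᵢ/(1+β(Kᵢ−1)), yᵢ = Kᵢxᵢ:
  1: x = 0.151, y = 0.414
  2: x = 0.292, y = 0.241
  3: x = 0.410, y = 0.278
  4: x = 0.147, y = 0.066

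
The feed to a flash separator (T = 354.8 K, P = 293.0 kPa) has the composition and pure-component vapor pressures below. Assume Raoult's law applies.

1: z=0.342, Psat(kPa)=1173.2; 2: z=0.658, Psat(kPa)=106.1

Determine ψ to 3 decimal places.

ψ = 0.317

Raoult's law: Kᵢ = Pᵢˢᵃᵗ/P = Pᵢˢᵃᵗ/293.0.
  K_1 = 1173.2/293.0 = 4.00410, K_2 = 106.1/293.0 = 0.36212
Material balance + equilibrium reduce to Σ zᵢ(Kᵢ−1)/(1+ψ(Kᵢ−1)) = 0.
g(0) = ΣzᵢKᵢ − 1 = 0.608 and g(1) = 1 − Σzᵢ/Kᵢ = -0.903, so a root lies in (0, 1).
Binary case is linear: z₁(K₁−1)(1+ψ(K₂−1)) + z₂(K₂−1)(1+ψ(K₁−1)) = 0
⇒ ψ = [z₁(K₁−1)+z₂(K₂−1)] / [−(K₁−1)(K₂−1)] = 0.6077/1.9163 = 0.317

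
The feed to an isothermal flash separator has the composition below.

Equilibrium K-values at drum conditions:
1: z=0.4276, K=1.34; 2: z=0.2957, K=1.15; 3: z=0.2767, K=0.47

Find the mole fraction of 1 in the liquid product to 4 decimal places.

Rachford–Rice: g(ψ) = Σ zᵢ(Kᵢ−1)/(1+ψ(Kᵢ−1)) = 0.
Check two-phase: ΣzᵢKᵢ = 1.0431 > 1 and Σzᵢ/Kᵢ = 1.1650 > 1, so g(0) = 0.0431 > 0 and g(1) = -0.1650 < 0.
Iterate (Newton) starting at ψ = 0.37:
  ψ = 0.3700: g = -0.01126, g' = -0.1652 → ψ = 0.3018
  ψ = 0.3018: g = -0.00029, g' = -0.1569 → ψ = 0.3000
Converged at ψ = 0.3000.
Compositions from xᵢ = zᵢ/(1+ψ(Kᵢ−1)), yᵢ = Kᵢxᵢ:
  1: x = 0.3880, y = 0.5200
  2: x = 0.2830, y = 0.3254
  3: x = 0.3290, y = 0.1546

x_1 = 0.3880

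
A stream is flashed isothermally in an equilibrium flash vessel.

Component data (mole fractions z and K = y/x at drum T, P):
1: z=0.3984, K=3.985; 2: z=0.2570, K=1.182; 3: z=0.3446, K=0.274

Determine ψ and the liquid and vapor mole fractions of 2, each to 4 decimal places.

Let ψ = V/F and solve Σ zᵢ(Kᵢ−1)/(1+ψ(Kᵢ−1)) = 0.
Feasibility: ΣzᵢKᵢ = 1.9858, Σzᵢ/Kᵢ = 1.5751 — both > 1, two phases present.
Newton–Raphson from ψ = 0.5:
  ψ = 0.5000: g = 0.12725, g' = -1.0262 → ψ = 0.6240
Converged at ψ = 0.6240.
Compositions from xᵢ = zᵢ/(1+ψ(Kᵢ−1)), yᵢ = Kᵢxᵢ:
  1: x = 0.1392, y = 0.5546
  2: x = 0.2308, y = 0.2728
  3: x = 0.6300, y = 0.1726

ψ = 0.6240, x_2 = 0.2308, y_2 = 0.2728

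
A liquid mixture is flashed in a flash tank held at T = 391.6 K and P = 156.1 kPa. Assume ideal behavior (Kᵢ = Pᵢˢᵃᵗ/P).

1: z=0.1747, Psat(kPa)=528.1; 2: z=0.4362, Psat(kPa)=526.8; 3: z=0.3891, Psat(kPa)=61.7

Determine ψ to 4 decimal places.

Raoult's law: Kᵢ = Pᵢˢᵃᵗ/P = Pᵢˢᵃᵗ/156.1.
  K_1 = 528.1/156.1 = 3.383088, K_2 = 526.8/156.1 = 3.374760, K_3 = 61.7/156.1 = 0.395259
Iterate (Newton) starting at ψ = 0.46:
  ψ = 0.4600: g = 0.36769, g' = -1.0608 → ψ = 0.8066
  ψ = 0.8066: g = 0.03837, g' = -0.9480 → ψ = 0.8471
  ψ = 0.8471: g = -0.00058, g' = -0.9783 → ψ = 0.8465
Converged at ψ = 0.8465.

ψ = 0.8465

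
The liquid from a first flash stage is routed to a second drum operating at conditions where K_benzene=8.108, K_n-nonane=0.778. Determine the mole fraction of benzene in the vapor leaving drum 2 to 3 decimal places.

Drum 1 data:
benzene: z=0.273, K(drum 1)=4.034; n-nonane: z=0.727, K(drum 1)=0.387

y_benzene (drum 2) = 0.246

Drum 1:
Let ψ₁ = V/F and solve Σ zᵢ(Kᵢ−1)/(1+ψ₁(Kᵢ−1)) = 0.
Feasibility: ΣzᵢKᵢ = 1.383, Σzᵢ/Kᵢ = 1.946 — both > 1, two phases present.
Binary case is linear: z₁(K₁−1)(1+ψ₁(K₂−1)) + z₂(K₂−1)(1+ψ₁(K₁−1)) = 0
⇒ ψ₁ = [z₁(K₁−1)+z₂(K₂−1)] / [−(K₁−1)(K₂−1)] = 0.3826/1.8598 = 0.206
Drum-1 compositions:
  benzene: x = 0.168, y = 0.678
  n-nonane: x = 0.832, y = 0.322
Drum-2 feed = drum-1 liquid: z₂ = (0.1681, 0.8319).
Drum 2:
Let ψ₂ = V/F and solve Σ zᵢ(Kᵢ−1)/(1+ψ₂(Kᵢ−1)) = 0.
Feasibility: ΣzᵢKᵢ = 2.010, Σzᵢ/Kᵢ = 1.090 — both > 1, two phases present.
Binary case is linear: z₁(K₁−1)(1+ψ₂(K₂−1)) + z₂(K₂−1)(1+ψ₂(K₁−1)) = 0
⇒ ψ₂ = [z₁(K₁−1)+z₂(K₂−1)] / [−(K₁−1)(K₂−1)] = 1.0101/1.5780 = 0.640
  benzene: x = 0.030, y = 0.246
  n-nonane: x = 0.970, y = 0.754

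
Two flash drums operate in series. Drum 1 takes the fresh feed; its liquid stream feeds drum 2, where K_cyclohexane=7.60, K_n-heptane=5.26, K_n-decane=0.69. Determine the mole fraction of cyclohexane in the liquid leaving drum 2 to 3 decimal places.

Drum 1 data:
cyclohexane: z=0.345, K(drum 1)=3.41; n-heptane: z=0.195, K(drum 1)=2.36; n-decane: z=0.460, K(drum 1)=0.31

Drum 1:
Material balance + equilibrium reduce to Σ zᵢ(Kᵢ−1)/(1+ψ₁(Kᵢ−1)) = 0.
g(0) = ΣzᵢKᵢ − 1 = 0.779 and g(1) = 1 − Σzᵢ/Kᵢ = -0.668, so a root lies in (0, 1).
Iterate (Newton) starting at ψ₁ = 0.5:
  ψ₁ = 0.500: g = 0.0504, g' = -1.050 → ψ₁ = 0.548
Converged at ψ₁ = 0.548.
Drum-1 compositions:
  cyclohexane: x = 0.149, y = 0.507
  n-heptane: x = 0.112, y = 0.264
  n-decane: x = 0.740, y = 0.229
Drum-2 feed = drum-1 liquid: z₂ = (0.1487, 0.1117, 0.7396).
Drum 2:
Rachford–Rice: g(ψ₂) = Σ zᵢ(Kᵢ−1)/(1+ψ₂(Kᵢ−1)) = 0.
Feasibility: ΣzᵢKᵢ = 2.228, Σzᵢ/Kᵢ = 1.113 — both > 1, two phases present.
Newton iteration, ψ₂⁰ = 0.5:
  ψ₂ = 0.500: g = 0.1090, g' = -0.657 → ψ₂ = 0.666
  ψ₂ = 0.666: g = 0.0171, g' = -0.473 → ψ₂ = 0.702
  ψ₂ = 0.702: g = 0.0005, g' = -0.448 → ψ₂ = 0.703
Converged at ψ₂ = 0.703.
  cyclohexane: x = 0.026, y = 0.200
  n-heptane: x = 0.028, y = 0.147
  n-decane: x = 0.946, y = 0.653

x_cyclohexane (drum 2) = 0.026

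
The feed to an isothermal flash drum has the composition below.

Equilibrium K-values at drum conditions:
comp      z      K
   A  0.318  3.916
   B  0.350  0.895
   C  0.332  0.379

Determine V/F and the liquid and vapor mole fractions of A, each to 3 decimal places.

V/F = 0.556, x_A = 0.121, y_A = 0.475

Rachford–Rice: g(V/F) = Σ zᵢ(Kᵢ−1)/(1+V/F(Kᵢ−1)) = 0.
Check two-phase: ΣzᵢKᵢ = 1.684 > 1 and Σzᵢ/Kᵢ = 1.348 > 1, so g(0) = 0.684 > 0 and g(1) = -0.348 < 0.
Newton–Raphson from V/F = 0.5:
  V/F = 0.500: g = 0.0395, g' = -0.721 → V/F = 0.555
  V/F = 0.555: g = 0.0007, g' = -0.697 → V/F = 0.556
Converged at V/F = 0.556.
Compositions from xᵢ = zᵢ/(1+V/F(Kᵢ−1)), yᵢ = Kᵢxᵢ:
  A: x = 0.121, y = 0.475
  B: x = 0.372, y = 0.333
  C: x = 0.507, y = 0.192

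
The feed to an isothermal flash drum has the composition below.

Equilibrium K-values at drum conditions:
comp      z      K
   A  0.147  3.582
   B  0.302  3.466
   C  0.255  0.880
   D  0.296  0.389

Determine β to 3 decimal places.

Rachford–Rice: g(β) = Σ zᵢ(Kᵢ−1)/(1+β(Kᵢ−1)) = 0.
g(0) = ΣzᵢKᵢ − 1 = 0.913 and g(1) = 1 − Σzᵢ/Kᵢ = -0.179, so a root lies in (0, 1).
Newton–Raphson from β = 0.37:
  β = 0.370: g = 0.3178, g' = -0.947 → β = 0.706
  β = 0.706: g = 0.0549, g' = -0.714 → β = 0.783
  β = 0.783: g = -0.0005, g' = -0.732 → β = 0.782
Converged at β = 0.782.

β = 0.782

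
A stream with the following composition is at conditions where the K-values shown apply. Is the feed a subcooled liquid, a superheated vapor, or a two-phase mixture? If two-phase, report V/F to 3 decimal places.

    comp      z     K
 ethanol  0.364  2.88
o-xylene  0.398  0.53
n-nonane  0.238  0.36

ΣzᵢKᵢ = 1.345; Σzᵢ/Kᵢ = 1.538.
Both exceed 1, so a two-phase solution exists.
Material balance + equilibrium reduce to Σ zᵢ(Kᵢ−1)/(1+ψ(Kᵢ−1)) = 0.
Iterate (Newton) starting at ψ = 0.49:
  ψ = 0.490: g = -0.1087, g' = -0.704 → ψ = 0.336
  ψ = 0.336: g = 0.0036, g' = -0.766 → ψ = 0.340
Converged at ψ = 0.340.

two-phase, V/F = 0.340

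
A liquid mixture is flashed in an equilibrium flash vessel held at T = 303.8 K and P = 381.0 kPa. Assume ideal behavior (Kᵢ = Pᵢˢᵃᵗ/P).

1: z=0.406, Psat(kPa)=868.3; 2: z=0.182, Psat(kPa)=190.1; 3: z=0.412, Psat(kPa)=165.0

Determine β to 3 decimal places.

Raoult's law: Kᵢ = Pᵢˢᵃᵗ/P = Pᵢˢᵃᵗ/381.0.
  K_1 = 868.3/381.0 = 2.27900, K_2 = 190.1/381.0 = 0.49895, K_3 = 165.0/381.0 = 0.43307
Material balance + equilibrium reduce to Σ zᵢ(Kᵢ−1)/(1+β(Kᵢ−1)) = 0.
Check two-phase: ΣzᵢKᵢ = 1.195 > 1 and Σzᵢ/Kᵢ = 1.494 > 1, so g(0) = 0.195 > 0 and g(1) = -0.494 < 0.
Newton iteration, β⁰ = 0.5:
  β = 0.500: g = -0.1309, g' = -0.586 → β = 0.277
  β = 0.277: g = 0.0006, g' = -0.610 → β = 0.278
Converged at β = 0.278.

β = 0.278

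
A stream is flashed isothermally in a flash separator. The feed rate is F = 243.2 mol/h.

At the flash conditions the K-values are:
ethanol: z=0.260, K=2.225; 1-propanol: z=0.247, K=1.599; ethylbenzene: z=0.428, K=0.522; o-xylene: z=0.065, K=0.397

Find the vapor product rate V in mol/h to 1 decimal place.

Iterate (Newton) starting at β = 0.5:
  β = 0.500: g = -0.0136, g' = -0.420 → β = 0.468
Converged at β = 0.468.
Then V = β·F = 0.4677·243.2 = 113.7 mol/h and L = F − V = 129.5 mol/h.

V = 113.7 mol/h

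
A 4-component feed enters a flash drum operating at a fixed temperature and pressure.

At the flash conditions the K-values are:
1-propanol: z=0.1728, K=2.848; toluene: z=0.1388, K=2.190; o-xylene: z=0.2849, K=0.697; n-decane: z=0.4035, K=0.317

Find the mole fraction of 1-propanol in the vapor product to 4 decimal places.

Material balance + equilibrium reduce to Σ zᵢ(Kᵢ−1)/(1+ψ(Kᵢ−1)) = 0.
Feasibility: ΣzᵢKᵢ = 1.1226, Σzᵢ/Kᵢ = 1.8057 — both > 1, two phases present.
Iterate (Newton) starting at ψ = 0.49:
  ψ = 0.4900: g = -0.24367, g' = -0.7022 → ψ = 0.1430
  ψ = 0.1430: g = -0.00192, g' = -0.7725 → ψ = 0.1405
Converged at ψ = 0.1405.
Compositions from xᵢ = zᵢ/(1+ψ(Kᵢ−1)), yᵢ = Kᵢxᵢ:
  1-propanol: x = 0.1372, y = 0.3907
  toluene: x = 0.1189, y = 0.2604
  o-xylene: x = 0.2976, y = 0.2074
  n-decane: x = 0.4463, y = 0.1415

y_1-propanol = 0.3907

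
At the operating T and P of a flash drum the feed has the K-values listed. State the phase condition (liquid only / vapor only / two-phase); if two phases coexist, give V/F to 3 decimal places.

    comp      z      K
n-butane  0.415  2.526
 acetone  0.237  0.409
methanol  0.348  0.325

ΣzᵢKᵢ = 1.258; Σzᵢ/Kᵢ = 1.815.
Both exceed 1, so a two-phase solution exists.
Material balance + equilibrium reduce to Σ zᵢ(Kᵢ−1)/(1+ψ(Kᵢ−1)) = 0.
Iterate (Newton) starting at ψ = 0.42:
  ψ = 0.420: g = -0.1282, g' = -0.814 → ψ = 0.263
  ψ = 0.263: g = 0.0009, g' = -0.843 → ψ = 0.264
Converged at ψ = 0.264.

two-phase, V/F = 0.264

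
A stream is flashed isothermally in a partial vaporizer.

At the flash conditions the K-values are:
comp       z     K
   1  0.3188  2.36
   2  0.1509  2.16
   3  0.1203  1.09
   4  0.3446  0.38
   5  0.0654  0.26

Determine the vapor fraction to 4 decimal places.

Iterate (Newton) starting at ψ = 0.5:
  ψ = 0.5000: g = -0.00724, g' = -0.6596 → ψ = 0.4890
Converged at ψ = 0.4890.

ψ = 0.4890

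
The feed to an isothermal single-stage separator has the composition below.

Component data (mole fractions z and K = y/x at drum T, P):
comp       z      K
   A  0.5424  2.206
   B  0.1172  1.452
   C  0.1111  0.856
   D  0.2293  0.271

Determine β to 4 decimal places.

β = 0.7455

Newton iteration, β⁰ = 0.5:
  β = 0.5000: g = 0.17100, g' = -0.6273 → β = 0.7726
  β = 0.7726: g = -0.02281, g' = -0.8662 → β = 0.7462
  β = 0.7462: g = -0.00061, g' = -0.8209 → β = 0.7455
Converged at β = 0.7455.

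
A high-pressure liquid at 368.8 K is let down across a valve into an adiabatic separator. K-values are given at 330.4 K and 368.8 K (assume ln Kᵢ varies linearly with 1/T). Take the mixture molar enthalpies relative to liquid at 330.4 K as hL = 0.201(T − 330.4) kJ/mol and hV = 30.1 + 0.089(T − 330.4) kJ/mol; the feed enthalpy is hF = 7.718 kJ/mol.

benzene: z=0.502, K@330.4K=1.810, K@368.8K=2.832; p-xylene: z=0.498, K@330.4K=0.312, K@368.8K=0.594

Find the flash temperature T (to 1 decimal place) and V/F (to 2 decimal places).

T = 335.4 K, V/F = 0.23

Adiabatic flash: solve Rachford–Rice at each trial T, then check hF = ψ·hV(T) + (1−ψ)·hL(T).
  T = 330.4 K: K = (1.810, 0.312), RR gives ψ = 0.115, H_out = 3.457 kJ/mol
  T = 368.8 K: K = (2.832, 0.594), RR gives ψ = 0.965, H_out = 32.605 kJ/mol
  T = 349.6 K: K = (2.292, 0.438), RR gives ψ = 0.508, H_out = 18.060 kJ/mol
  T = 340.0 K: K = (2.044, 0.372), RR gives ψ = 0.322, H_out = 11.263 kJ/mol
  T = 335.2 K: K = (1.925, 0.341), RR gives ψ = 0.223, H_out = 7.564 kJ/mol
  T = 337.6 K: K = (1.984, 0.356), RR gives ψ = 0.273, H_out = 9.453 kJ/mol
Linear interpolation between T = 335.2 (H_out = 7.564) and T = 337.6 (H_out = 9.453) on hF = 7.718 gives T ≈ 335.4 K, at which ψ = 0.23.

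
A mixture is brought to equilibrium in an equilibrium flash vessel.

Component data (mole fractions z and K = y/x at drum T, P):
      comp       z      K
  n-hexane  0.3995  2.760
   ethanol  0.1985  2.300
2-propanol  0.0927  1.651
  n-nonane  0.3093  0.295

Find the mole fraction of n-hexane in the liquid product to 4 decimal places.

x_n-hexane = 0.1708

Material balance + equilibrium reduce to Σ zᵢ(Kᵢ−1)/(1+V/F(Kᵢ−1)) = 0.
g(0) = ΣzᵢKᵢ − 1 = 0.8035 and g(1) = 1 − Σzᵢ/Kᵢ = -0.3357, so a root lies in (0, 1).
Newton iteration, V/F⁰ = 0.5:
  V/F = 0.5000: g = 0.23916, g' = -0.8624 → V/F = 0.7773
  V/F = 0.7773: g = -0.01710, g' = -1.0735 → V/F = 0.7614
  V/F = 0.7614: g = -0.00023, g' = -1.0447 → V/F = 0.7612
Converged at V/F = 0.7612.
Compositions from xᵢ = zᵢ/(1+V/F(Kᵢ−1)), yᵢ = Kᵢxᵢ:
  n-hexane: x = 0.1708, y = 0.4713
  ethanol: x = 0.0998, y = 0.2295
  2-propanol: x = 0.0620, y = 0.1023
  n-nonane: x = 0.6675, y = 0.1969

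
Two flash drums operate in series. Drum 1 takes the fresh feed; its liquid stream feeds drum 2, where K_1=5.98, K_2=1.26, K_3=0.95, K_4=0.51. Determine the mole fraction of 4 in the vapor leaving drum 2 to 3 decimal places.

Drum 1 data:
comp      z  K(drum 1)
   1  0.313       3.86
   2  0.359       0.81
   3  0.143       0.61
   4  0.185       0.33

y_4 (drum 2) = 0.225

Drum 1:
Newton iteration, ψ₁⁰ = 0.51:
  ψ₁ = 0.510: g = 0.0307, g' = -0.665 → ψ₁ = 0.556
  ψ₁ = 0.556: g = 0.0005, g' = -0.644 → ψ₁ = 0.557
Converged at ψ₁ = 0.557.
Drum-1 compositions:
  1: x = 0.121, y = 0.466
  2: x = 0.401, y = 0.325
  3: x = 0.183, y = 0.111
  4: x = 0.295, y = 0.097
Drum-2 feed = drum-1 liquid: z₂ = (0.1207, 0.4015, 0.1827, 0.2951).
Drum 2:
Let ψ₂ = V/F and solve Σ zᵢ(Kᵢ−1)/(1+ψ₂(Kᵢ−1)) = 0.
Check two-phase: ΣzᵢKᵢ = 1.552 > 1 and Σzᵢ/Kᵢ = 1.110 > 1, so g(0) = 0.552 > 0 and g(1) = -0.110 < 0.
Iterate (Newton) starting at ψ₂ = 0.5:
  ψ₂ = 0.500: g = 0.0637, g' = -0.392 → ψ₂ = 0.663
  ψ₂ = 0.663: g = 0.0053, g' = -0.338 → ψ₂ = 0.678
Converged at ψ₂ = 0.678.
  1: x = 0.028, y = 0.165
  2: x = 0.341, y = 0.430
  3: x = 0.189, y = 0.180
  4: x = 0.442, y = 0.225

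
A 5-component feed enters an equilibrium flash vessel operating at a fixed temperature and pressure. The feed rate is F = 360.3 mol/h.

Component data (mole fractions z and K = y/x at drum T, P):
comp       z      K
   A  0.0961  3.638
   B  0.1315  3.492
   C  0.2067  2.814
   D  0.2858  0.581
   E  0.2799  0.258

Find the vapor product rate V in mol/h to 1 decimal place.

V = 168.8 mol/h

Material balance + equilibrium reduce to Σ zᵢ(Kᵢ−1)/(1+β(Kᵢ−1)) = 0.
Feasibility: ΣzᵢKᵢ = 1.6287, Σzᵢ/Kᵢ = 1.7143 — both > 1, two phases present.
Iterate (Newton) starting at β = 0.5:
  β = 0.5000: g = -0.02983, g' = -0.9431 → β = 0.4684
Converged at β = 0.4684.
Then V = β·F = 0.4684·360.3 = 168.8 mol/h and L = F − V = 191.5 mol/h.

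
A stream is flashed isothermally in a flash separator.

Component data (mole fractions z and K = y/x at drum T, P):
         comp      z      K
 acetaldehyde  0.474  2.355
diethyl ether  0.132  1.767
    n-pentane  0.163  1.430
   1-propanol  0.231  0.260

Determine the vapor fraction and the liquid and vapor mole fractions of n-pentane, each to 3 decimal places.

Iterate (Newton) starting at ψ = 0.5:
  ψ = 0.500: g = 0.2424, g' = -0.689 → ψ = 0.852
  ψ = 0.852: g = -0.0518, g' = -1.158 → ψ = 0.807
  ψ = 0.807: g = -0.0031, g' = -1.025 → ψ = 0.804
Converged at ψ = 0.804.
Compositions from xᵢ = zᵢ/(1+ψ(Kᵢ−1)), yᵢ = Kᵢxᵢ:
  acetaldehyde: x = 0.227, y = 0.534
  diethyl ether: x = 0.082, y = 0.144
  n-pentane: x = 0.121, y = 0.173
  1-propanol: x = 0.570, y = 0.148

ψ = 0.804, x_n-pentane = 0.121, y_n-pentane = 0.173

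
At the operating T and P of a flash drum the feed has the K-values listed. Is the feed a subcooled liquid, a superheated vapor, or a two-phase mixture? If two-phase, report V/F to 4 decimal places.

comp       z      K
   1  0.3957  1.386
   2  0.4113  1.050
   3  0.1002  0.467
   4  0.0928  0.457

two-phase, V/F = 0.5409

ΣzᵢKᵢ = 1.0695; Σzᵢ/Kᵢ = 1.0948.
Both exceed 1, so a two-phase solution exists.
Rachford–Rice: g(ψ) = Σ zᵢ(Kᵢ−1)/(1+ψ(Kᵢ−1)) = 0.
Newton iteration, ψ⁰ = 0.5:
  ψ = 0.5000: g = 0.00611, g' = -0.1469 → ψ = 0.5416
  ψ = 0.5416: g = -0.00011, g' = -0.1525 → ψ = 0.5409
Converged at ψ = 0.5409.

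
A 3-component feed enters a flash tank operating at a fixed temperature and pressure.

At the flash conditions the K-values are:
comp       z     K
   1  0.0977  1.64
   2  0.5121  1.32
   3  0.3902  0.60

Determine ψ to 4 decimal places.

ψ = 0.4592

Let ψ = V/F and solve Σ zᵢ(Kᵢ−1)/(1+ψ(Kᵢ−1)) = 0.
g(0) = ΣzᵢKᵢ − 1 = 0.0703 and g(1) = 1 − Σzᵢ/Kᵢ = -0.0979, so a root lies in (0, 1).
Iterate (Newton) starting at ψ = 0.56:
  ψ = 0.5600: g = -0.01613, g' = -0.1631 → ψ = 0.4611
  ψ = 0.4611: g = -0.00029, g' = -0.1575 → ψ = 0.4592
Converged at ψ = 0.4592.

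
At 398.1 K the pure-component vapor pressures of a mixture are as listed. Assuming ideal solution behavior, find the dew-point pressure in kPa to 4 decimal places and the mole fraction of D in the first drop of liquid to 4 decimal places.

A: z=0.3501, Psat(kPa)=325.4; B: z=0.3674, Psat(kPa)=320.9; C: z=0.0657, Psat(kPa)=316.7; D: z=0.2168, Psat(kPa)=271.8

At the dew point ψ → 1, so Σzᵢ/Kᵢ = 1 with Kᵢ = Pᵢˢᵃᵗ/P ⇒ 1/P = Σzᵢ/Pᵢˢᵃᵗ.
1/P = 0.3501/325.4 + 0.3674/320.9 + 0.0657/316.7 + 0.2168/271.8 = 0.0032259 ⇒ P = 309.9902 kPa
xᵢ = zᵢP/Pᵢˢᵃᵗ ⇒ x_D = 0.2168·309.9902/271.8 = 0.2473

Pdew = 309.9902 kPa, x_D = 0.2473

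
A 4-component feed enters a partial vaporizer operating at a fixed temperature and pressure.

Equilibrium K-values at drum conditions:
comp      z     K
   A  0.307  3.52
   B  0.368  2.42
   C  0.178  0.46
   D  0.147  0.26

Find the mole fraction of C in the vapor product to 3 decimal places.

Newton iteration, β⁰ = 0.58:
  β = 0.580: g = 0.2703, g' = -0.902 → β = 0.880
  β = 0.880: g = -0.0219, g' = -1.184 → β = 0.861
Converged at β = 0.861.
Compositions from xᵢ = zᵢ/(1+β(Kᵢ−1)), yᵢ = Kᵢxᵢ:
  A: x = 0.097, y = 0.341
  B: x = 0.166, y = 0.401
  C: x = 0.333, y = 0.153
  D: x = 0.405, y = 0.105

y_C = 0.153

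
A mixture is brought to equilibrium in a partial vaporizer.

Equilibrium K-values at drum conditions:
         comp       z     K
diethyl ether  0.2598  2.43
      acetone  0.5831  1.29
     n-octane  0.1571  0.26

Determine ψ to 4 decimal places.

ψ = 0.8367

Rachford–Rice: g(ψ) = Σ zᵢ(Kᵢ−1)/(1+ψ(Kᵢ−1)) = 0.
Check two-phase: ΣzᵢKᵢ = 1.4244 > 1 and Σzᵢ/Kᵢ = 1.1632 > 1, so g(0) = 0.4244 > 0 and g(1) = -0.1632 < 0.
Newton iteration, ψ⁰ = 0.5:
  ψ = 0.5000: g = 0.17978, g' = -0.4348 → ψ = 0.9135
  ψ = 0.9135: g = -0.06402, g' = -0.9500 → ψ = 0.8461
  ψ = 0.8461: g = -0.00704, g' = -0.7558 → ψ = 0.8368
  ψ = 0.8368: g = -0.00010, g' = -0.7352 → ψ = 0.8367
Converged at ψ = 0.8367.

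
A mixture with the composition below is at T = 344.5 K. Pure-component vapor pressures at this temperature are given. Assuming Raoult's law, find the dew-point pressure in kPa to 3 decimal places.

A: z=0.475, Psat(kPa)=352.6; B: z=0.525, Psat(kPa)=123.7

Pdew = 178.850 kPa

At the dew point ψ → 1, so Σzᵢ/Kᵢ = 1 with Kᵢ = Pᵢˢᵃᵗ/P ⇒ 1/P = Σzᵢ/Pᵢˢᵃᵗ.
1/P = 0.475/352.6 + 0.525/123.7 = 0.005591 ⇒ P = 178.850 kPa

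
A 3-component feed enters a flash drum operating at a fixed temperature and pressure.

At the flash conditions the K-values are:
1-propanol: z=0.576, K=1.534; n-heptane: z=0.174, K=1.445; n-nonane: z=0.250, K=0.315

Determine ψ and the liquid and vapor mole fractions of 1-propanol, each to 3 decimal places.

ψ = 0.607, x_1-propanol = 0.435, y_1-propanol = 0.667

Material balance + equilibrium reduce to Σ zᵢ(Kᵢ−1)/(1+ψ(Kᵢ−1)) = 0.
Check two-phase: ΣzᵢKᵢ = 1.214 > 1 and Σzᵢ/Kᵢ = 1.290 > 1, so g(0) = 0.214 > 0 and g(1) = -0.290 < 0.
Newton iteration, ψ⁰ = 0.38:
  ψ = 0.380: g = 0.0904, g' = -0.353 → ψ = 0.636
  ψ = 0.636: g = -0.0135, g' = -0.481 → ψ = 0.608
  ψ = 0.608: g = -0.0003, g' = -0.459 → ψ = 0.607
Converged at ψ = 0.607.
Compositions from xᵢ = zᵢ/(1+ψ(Kᵢ−1)), yᵢ = Kᵢxᵢ:
  1-propanol: x = 0.435, y = 0.667
  n-heptane: x = 0.137, y = 0.198
  n-nonane: x = 0.428, y = 0.135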